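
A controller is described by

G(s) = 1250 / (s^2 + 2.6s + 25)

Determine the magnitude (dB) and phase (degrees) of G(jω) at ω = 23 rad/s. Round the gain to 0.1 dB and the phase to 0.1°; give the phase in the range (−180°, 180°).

7.8 dB, -173.2°

At s = jω = j23:
quadratic: (j23)² + 2.6·j23 + 25 = -504 + j59.8 → |·| ≈ 507.54, ∠ ≈ 173.23°
|G| = 1250 / 507.54 ≈ 2.4629
Gain = 20 log₁₀(2.4629) ≈ 7.83 dB
∠G = 0.00° − 173.23° = -173.23°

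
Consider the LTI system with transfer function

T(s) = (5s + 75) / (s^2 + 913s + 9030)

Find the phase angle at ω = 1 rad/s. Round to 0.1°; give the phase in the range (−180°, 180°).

Substitute s = j1:
Numerator: 5(j1) + 75 = 75 + j5
Denominator: (j1)^2 + 913(j1) + 9030 = 9029 + j913
|N| = √(75² + 5²) ≈ 75.166, ∠N ≈ 3.81°
|D| = √(9029² + 913²) ≈ 9075, ∠D ≈ 5.77°
∠T = 3.81° − 5.77° = -1.96°

-2.0°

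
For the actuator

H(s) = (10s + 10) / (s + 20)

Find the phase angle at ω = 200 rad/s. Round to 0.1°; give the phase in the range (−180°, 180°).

Substitute s = j200:
Numerator: 10(j200) + 10 = 10 + j2000
Denominator: (j200) + 20 = 20 + j200
|N| = √(10² + 2000²) ≈ 2000, ∠N ≈ 89.71°
|D| = √(20² + 200²) ≈ 201, ∠D ≈ 84.29°
∠H = 89.71° − 84.29° = 5.42°

5.4°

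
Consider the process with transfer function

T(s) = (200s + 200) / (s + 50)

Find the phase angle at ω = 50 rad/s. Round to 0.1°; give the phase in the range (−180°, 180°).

Substitute s = j50:
Numerator: 200(j50) + 200 = 200 + j10000
Denominator: (j50) + 50 = 50 + j50
|N| = √(200² + 10000²) ≈ 10002, ∠N ≈ 88.85°
|D| = √(50² + 50²) ≈ 70.711, ∠D ≈ 45.00°
∠T = 88.85° − 45.00° = 43.85°

43.9°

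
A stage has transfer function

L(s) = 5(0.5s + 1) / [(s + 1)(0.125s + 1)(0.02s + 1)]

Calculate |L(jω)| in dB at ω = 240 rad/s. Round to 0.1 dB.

-35.4 dB

At ω = 240 rad/s:
zero (1 + j240·0.5) = 1 + j120 → |·| ≈ 120, ∠ ≈ 89.52°
pole (1 + j240·1) = 1 + j240 → |·| ≈ 240, ∠ ≈ 89.76°
pole (1 + j240·0.125) = 1 + j30 → |·| ≈ 30.017, ∠ ≈ 88.09°
pole (1 + j240·0.02) = 1 + j4.8 → |·| ≈ 4.9031, ∠ ≈ 78.23°
|L| = 5 · 120 / (240 · 30.017 · 4.9031) ≈ 0.016986
Gain = 20 log₁₀(0.016986) ≈ -35.40 dB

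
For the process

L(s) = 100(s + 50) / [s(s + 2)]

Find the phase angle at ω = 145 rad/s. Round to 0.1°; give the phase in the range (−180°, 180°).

At s = jω = j145:
zero (s+50): 50 + j145 → |·| = √(50²+145²) = √23525 ≈ 153.38, ∠ = arctan(145/50) ≈ 70.97°
pole (s+2): 2 + j145 → |·| = √(2²+145²) = √21029 ≈ 145.01, ∠ = arctan(145/2) ≈ 89.21°
pole at origin: |s| = 145, ∠ = 90.00° (in denominator)
∠L = 70.97° − 179.21° = -108.24°

-108.2°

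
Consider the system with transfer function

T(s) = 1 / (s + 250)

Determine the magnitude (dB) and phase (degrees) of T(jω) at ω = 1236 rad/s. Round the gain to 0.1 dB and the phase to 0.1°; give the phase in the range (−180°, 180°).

At s = jω = j1236:
pole (s+250): 250 + j1236 → |·| = √(250²+1236²) = √1590196 ≈ 1261, ∠ = arctan(1236/250) ≈ 78.57°
|T| = 1 / 1261 ≈ 0.00079302
Gain = 20 log₁₀(0.00079302) ≈ -62.01 dB
∠T = 0.00° − 78.57° = -78.57°

-62.0 dB, -78.6°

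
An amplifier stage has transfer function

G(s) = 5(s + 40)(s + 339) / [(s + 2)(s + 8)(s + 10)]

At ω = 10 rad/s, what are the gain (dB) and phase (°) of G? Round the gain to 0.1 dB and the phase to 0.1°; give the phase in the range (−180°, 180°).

31.6 dB, -159.3°

At s = jω = j10:
zero (s+40): 40 + j10 → |·| = √(40²+10²) = √1700 ≈ 41.231, ∠ = arctan(10/40) ≈ 14.04°
zero (s+339): 339 + j10 → |·| = √(339²+10²) = √115021 ≈ 339.15, ∠ = arctan(10/339) ≈ 1.69°
pole (s+2): 2 + j10 → |·| = √(2²+10²) = √104 ≈ 10.198, ∠ = arctan(10/2) ≈ 78.69°
pole (s+8): 8 + j10 → |·| = √(8²+10²) = √164 ≈ 12.806, ∠ = arctan(10/8) ≈ 51.34°
pole (s+10): 10 + j10 → |·| = √(10²+10²) = √200 ≈ 14.142, ∠ = arctan(10/10) ≈ 45.00°
|G| = 5 · 13983 / 1846.9 ≈ 37.855
Gain = 20 log₁₀(37.855) ≈ 31.56 dB
∠G = 15.73° − 175.03° = -159.30°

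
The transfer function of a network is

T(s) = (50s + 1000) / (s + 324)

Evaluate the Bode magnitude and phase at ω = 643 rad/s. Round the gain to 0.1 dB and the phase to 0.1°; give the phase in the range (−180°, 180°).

33.0 dB, 25.0°

Substitute s = j643:
Numerator: 50(j643) + 1000 = 1000 + j32150
Denominator: (j643) + 324 = 324 + j643
|N| = √(1000² + 32150²) ≈ 32166, ∠N ≈ 88.22°
|D| = √(324² + 643²) ≈ 720.02, ∠D ≈ 63.26°
|T| = 32166 / 720.02 ≈ 44.674
Gain = 20 log₁₀(44.674) ≈ 33.00 dB
∠T = 88.22° − 63.26° = 24.96°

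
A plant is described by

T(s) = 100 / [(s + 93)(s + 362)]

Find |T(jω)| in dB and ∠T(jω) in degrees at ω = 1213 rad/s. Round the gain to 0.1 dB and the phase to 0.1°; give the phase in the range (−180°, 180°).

At s = jω = j1213:
pole (s+93): 93 + j1213 → |·| = √(93²+1213²) = √1480018 ≈ 1216.6, ∠ = arctan(1213/93) ≈ 85.62°
pole (s+362): 362 + j1213 → |·| = √(362²+1213²) = √1602413 ≈ 1265.9, ∠ = arctan(1213/362) ≈ 73.38°
|T| = 100 / 1.5401e+06 ≈ 6.4931e-05
Gain = 20 log₁₀(6.4931e-05) ≈ -83.75 dB
∠T = 0.00° − 159.00° = -159.00°

-83.8 dB, -159.0°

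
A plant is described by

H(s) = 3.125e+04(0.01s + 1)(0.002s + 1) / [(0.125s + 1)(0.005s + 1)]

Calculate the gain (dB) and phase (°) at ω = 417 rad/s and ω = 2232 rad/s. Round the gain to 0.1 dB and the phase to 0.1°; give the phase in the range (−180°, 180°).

At ω = 417 rad/s:
zero (1 + j417·0.01) = 1 + j4.17 → |·| ≈ 4.2882, ∠ ≈ 76.51°
zero (1 + j417·0.002) = 1 + j0.834 → |·| ≈ 1.3021, ∠ ≈ 39.83°
pole (1 + j417·0.125) = 1 + j52.125 → |·| ≈ 52.135, ∠ ≈ 88.90°
pole (1 + j417·0.005) = 1 + j2.085 → |·| ≈ 2.3124, ∠ ≈ 64.38°
|H| = 3.125e+04 · 4.2882 · 1.3021 / (52.135 · 2.3124) ≈ 1447.4
Gain = 20 log₁₀(1447.4) ≈ 63.21 dB
∠H = (76.51° + 39.83°) − (88.90° + 64.38°) = -36.94°

At ω = 2232 rad/s:
zero (1 + j2232·0.01) = 1 + j22.32 → |·| ≈ 22.342, ∠ ≈ 87.43°
zero (1 + j2232·0.002) = 1 + j4.464 → |·| ≈ 4.5746, ∠ ≈ 77.37°
pole (1 + j2232·0.125) = 1 + j279 → |·| ≈ 279, ∠ ≈ 89.79°
pole (1 + j2232·0.005) = 1 + j11.16 → |·| ≈ 11.205, ∠ ≈ 84.88°
|H| = 3.125e+04 · 22.342 · 4.5746 / (279 · 11.205) ≈ 1021.7
Gain = 20 log₁₀(1021.7) ≈ 60.19 dB
∠H = (87.43° + 77.37°) − (89.79° + 84.88°) = -9.87°

ω = 417: 63.2 dB, -36.9°; ω = 2232: 60.2 dB, -9.9°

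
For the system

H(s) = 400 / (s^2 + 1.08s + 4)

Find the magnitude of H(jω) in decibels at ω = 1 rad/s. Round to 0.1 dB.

At s = jω = j1:
quadratic: (j1)² + 1.08·j1 + 4 = 3 + j1.08 → |·| ≈ 3.1885, ∠ ≈ 19.80°
|H| = 400 / 3.1885 ≈ 125.45
Gain = 20 log₁₀(125.45) ≈ 41.97 dB

42.0 dB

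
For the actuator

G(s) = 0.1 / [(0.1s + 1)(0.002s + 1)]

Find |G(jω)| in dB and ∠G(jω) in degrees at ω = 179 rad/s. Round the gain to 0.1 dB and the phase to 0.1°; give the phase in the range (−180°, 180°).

-45.6 dB, -106.5°

At ω = 179 rad/s:
pole (1 + j179·0.1) = 1 + j17.9 → |·| ≈ 17.928, ∠ ≈ 86.80°
pole (1 + j179·0.002) = 1 + j0.358 → |·| ≈ 1.0622, ∠ ≈ 19.70°
|G| = 0.1 · 1 / (17.928 · 1.0622) ≈ 0.0052512
Gain = 20 log₁₀(0.0052512) ≈ -45.59 dB
∠G = (0°) − (86.80° + 19.70°) = -106.50°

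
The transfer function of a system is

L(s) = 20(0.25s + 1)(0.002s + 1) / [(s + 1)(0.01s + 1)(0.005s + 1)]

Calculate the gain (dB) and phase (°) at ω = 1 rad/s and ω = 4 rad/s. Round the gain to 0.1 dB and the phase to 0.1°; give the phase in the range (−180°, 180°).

ω = 1: 23.3 dB, -31.7°; ω = 4: 16.7 dB, -33.9°

At ω = 1 rad/s:
zero (1 + j1·0.25) = 1 + j0.25 → |·| ≈ 1.0308, ∠ ≈ 14.04°
zero (1 + j1·0.002) = 1 + j0.002 → |·| ≈ 1, ∠ ≈ 0.11°
pole (1 + j1·1) = 1 + j1 → |·| ≈ 1.4142, ∠ ≈ 45.00°
pole (1 + j1·0.01) = 1 + j0.01 → |·| ≈ 1, ∠ ≈ 0.57°
pole (1 + j1·0.005) = 1 + j0.005 → |·| ≈ 1, ∠ ≈ 0.29°
|L| = 20 · 1.0308 · 1 / (1.4142 · 1 · 1) ≈ 14.578
Gain = 20 log₁₀(14.578) ≈ 23.27 dB
∠L = (14.04° + 0.11°) − (45.00° + 0.57° + 0.29°) = -31.71°

At ω = 4 rad/s:
zero (1 + j4·0.25) = 1 + j1 → |·| ≈ 1.4142, ∠ ≈ 45.00°
zero (1 + j4·0.002) = 1 + j0.008 → |·| ≈ 1, ∠ ≈ 0.46°
pole (1 + j4·1) = 1 + j4 → |·| ≈ 4.1231, ∠ ≈ 75.96°
pole (1 + j4·0.01) = 1 + j0.04 → |·| ≈ 1.0008, ∠ ≈ 2.29°
pole (1 + j4·0.005) = 1 + j0.02 → |·| ≈ 1.0002, ∠ ≈ 1.15°
|L| = 20 · 1.4142 · 1 / (4.1231 · 1.0008 · 1.0002) ≈ 6.853
Gain = 20 log₁₀(6.853) ≈ 16.72 dB
∠L = (45.00° + 0.46°) − (75.96° + 2.29° + 1.15°) = -33.94°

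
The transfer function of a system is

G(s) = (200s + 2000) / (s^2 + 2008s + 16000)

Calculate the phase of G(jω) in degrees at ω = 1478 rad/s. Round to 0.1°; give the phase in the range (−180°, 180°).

Substitute s = j1478:
Numerator: 200(j1478) + 2000 = 2000 + j295600
Denominator: (j1478)^2 + 2008(j1478) + 16000 = -2168484 + j2967824
|N| = √(2000² + 295600²) ≈ 2.9561e+05, ∠N ≈ 89.61°
|D| = √(2168484² + 2967824²) ≈ 3.6756e+06, ∠D ≈ 126.15°
∠G = 89.61° − 126.15° = -36.54°

-36.5°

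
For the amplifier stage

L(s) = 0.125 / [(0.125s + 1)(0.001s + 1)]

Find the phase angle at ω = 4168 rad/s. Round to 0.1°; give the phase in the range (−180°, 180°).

At ω = 4168 rad/s:
pole (1 + j4168·0.125) = 1 + j521 → |·| ≈ 521, ∠ ≈ 89.89°
pole (1 + j4168·0.001) = 1 + j4.168 → |·| ≈ 4.2863, ∠ ≈ 76.51°
∠L = (0°) − (89.89° + 76.51°) = -166.40°

-166.4°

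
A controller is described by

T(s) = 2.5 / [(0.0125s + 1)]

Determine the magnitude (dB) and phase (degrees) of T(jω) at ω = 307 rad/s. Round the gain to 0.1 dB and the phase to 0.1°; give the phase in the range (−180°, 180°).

At ω = 307 rad/s:
pole (1 + j307·0.0125) = 1 + j3.8375 → |·| ≈ 3.9657, ∠ ≈ 75.39°
|T| = 2.5 · 1 / (3.9657) ≈ 0.63041
Gain = 20 log₁₀(0.63041) ≈ -4.01 dB
∠T = (0°) − (75.39°) = -75.39°

-4.0 dB, -75.4°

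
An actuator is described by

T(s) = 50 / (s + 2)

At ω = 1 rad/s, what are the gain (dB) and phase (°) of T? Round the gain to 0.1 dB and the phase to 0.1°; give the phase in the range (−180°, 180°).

27.0 dB, -26.6°

At s = jω = j1:
pole (s+2): 2 + j1 → |·| = √(2²+1²) = √5 ≈ 2.2361, ∠ = arctan(1/2) ≈ 26.57°
|T| = 50 / 2.2361 ≈ 22.36
Gain = 20 log₁₀(22.36) ≈ 26.99 dB
∠T = 0.00° − 26.57° = -26.57°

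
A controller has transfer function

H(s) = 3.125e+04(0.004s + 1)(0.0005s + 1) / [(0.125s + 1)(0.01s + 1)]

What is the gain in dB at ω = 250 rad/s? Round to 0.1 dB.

54.5 dB

At ω = 250 rad/s:
zero (1 + j250·0.004) = 1 + j1 → |·| ≈ 1.4142, ∠ ≈ 45.00°
zero (1 + j250·0.0005) = 1 + j0.125 → |·| ≈ 1.0078, ∠ ≈ 7.13°
pole (1 + j250·0.125) = 1 + j31.25 → |·| ≈ 31.266, ∠ ≈ 88.17°
pole (1 + j250·0.01) = 1 + j2.5 → |·| ≈ 2.6926, ∠ ≈ 68.20°
|H| = 3.125e+04 · 1.4142 · 1.0078 / (31.266 · 2.6926) ≈ 529.04
Gain = 20 log₁₀(529.04) ≈ 54.47 dB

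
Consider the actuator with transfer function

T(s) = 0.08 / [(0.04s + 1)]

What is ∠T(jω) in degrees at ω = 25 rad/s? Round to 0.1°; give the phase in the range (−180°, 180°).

-45.0°

At ω = 25 rad/s:
pole (1 + j25·0.04) = 1 + j1 → |·| ≈ 1.4142, ∠ ≈ 45.00°
∠T = (0°) − (45.00°) = -45.00°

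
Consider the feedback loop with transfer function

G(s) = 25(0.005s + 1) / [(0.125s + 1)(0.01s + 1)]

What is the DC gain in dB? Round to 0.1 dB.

28.0 dB

G(0) = 25 · 1 / 1 = 25
20 log₁₀(25) ≈ 27.96 dB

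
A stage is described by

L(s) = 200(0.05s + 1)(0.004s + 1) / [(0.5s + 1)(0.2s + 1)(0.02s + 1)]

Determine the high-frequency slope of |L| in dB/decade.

-20 dB/decade

Each pole contributes −20 dB/decade at high frequency; each zero contributes +20 dB/decade.
Net: 2 zero(s) − 3 pole(s) → -20 dB/decade.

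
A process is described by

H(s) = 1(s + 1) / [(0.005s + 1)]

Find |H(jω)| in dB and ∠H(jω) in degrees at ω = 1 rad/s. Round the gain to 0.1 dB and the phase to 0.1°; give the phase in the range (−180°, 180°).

3.0 dB, 44.7°

At ω = 1 rad/s:
zero (1 + j1·1) = 1 + j1 → |·| ≈ 1.4142, ∠ ≈ 45.00°
pole (1 + j1·0.005) = 1 + j0.005 → |·| ≈ 1, ∠ ≈ 0.29°
|H| = 1 · 1.4142 / (1) ≈ 1.4142
Gain = 20 log₁₀(1.4142) ≈ 3.01 dB
∠H = (45.00°) − (0.29°) = 44.71°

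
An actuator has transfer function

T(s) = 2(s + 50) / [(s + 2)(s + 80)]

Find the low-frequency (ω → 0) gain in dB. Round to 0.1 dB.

-4.1 dB

T(0) = 2·50 / (2·80) = 0.625
20 log₁₀(0.625) ≈ -4.08 dB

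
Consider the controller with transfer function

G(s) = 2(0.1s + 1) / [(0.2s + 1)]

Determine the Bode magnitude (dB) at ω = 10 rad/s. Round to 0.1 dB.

2.0 dB

At ω = 10 rad/s:
zero (1 + j10·0.1) = 1 + j1 → |·| ≈ 1.4142, ∠ ≈ 45.00°
pole (1 + j10·0.2) = 1 + j2 → |·| ≈ 2.2361, ∠ ≈ 63.43°
|G| = 2 · 1.4142 / (2.2361) ≈ 1.2649
Gain = 20 log₁₀(1.2649) ≈ 2.04 dB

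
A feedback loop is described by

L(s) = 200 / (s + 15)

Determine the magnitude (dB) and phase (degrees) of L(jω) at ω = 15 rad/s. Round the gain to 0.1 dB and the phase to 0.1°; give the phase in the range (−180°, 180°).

At s = jω = j15:
pole (s+15): 15 + j15 → |·| = √(15²+15²) = √450 ≈ 21.213, ∠ = arctan(15/15) ≈ 45.00°
|L| = 200 / 21.213 ≈ 9.4282
Gain = 20 log₁₀(9.4282) ≈ 19.49 dB
∠L = 0.00° − 45.00° = -45.00°

19.5 dB, -45.0°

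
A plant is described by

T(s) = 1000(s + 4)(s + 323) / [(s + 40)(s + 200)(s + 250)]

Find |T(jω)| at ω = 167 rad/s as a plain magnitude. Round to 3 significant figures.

4.52

At s = jω = j167:
zero (s+4): 4 + j167 → |·| = √(4²+167²) = √27905 ≈ 167.05, ∠ = arctan(167/4) ≈ 88.63°
zero (s+323): 323 + j167 → |·| = √(323²+167²) = √132218 ≈ 363.62, ∠ = arctan(167/323) ≈ 27.34°
pole (s+40): 40 + j167 → |·| = √(40²+167²) = √29489 ≈ 171.72, ∠ = arctan(167/40) ≈ 76.53°
pole (s+200): 200 + j167 → |·| = √(200²+167²) = √67889 ≈ 260.56, ∠ = arctan(167/200) ≈ 39.86°
pole (s+250): 250 + j167 → |·| = √(250²+167²) = √90389 ≈ 300.65, ∠ = arctan(167/250) ≈ 33.74°
|T| = 1000 · 60743 / 1.3452e+07 ≈ 4.5155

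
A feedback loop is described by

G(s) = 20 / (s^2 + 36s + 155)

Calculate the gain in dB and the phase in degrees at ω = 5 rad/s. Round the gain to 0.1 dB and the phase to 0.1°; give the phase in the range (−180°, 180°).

-20.9 dB, -54.2°

Substitute s = j5:
Numerator: 20 = 20 + j0
Denominator: (j5)^2 + 36(j5) + 155 = 130 + j180
|N| = √(20² + 0²) ≈ 20, ∠N ≈ 0.00°
|D| = √(130² + 180²) ≈ 222.04, ∠D ≈ 54.16°
|G| = 20 / 222.04 ≈ 0.090074
Gain = 20 log₁₀(0.090074) ≈ -20.91 dB
∠G = 0.00° − 54.16° = -54.16°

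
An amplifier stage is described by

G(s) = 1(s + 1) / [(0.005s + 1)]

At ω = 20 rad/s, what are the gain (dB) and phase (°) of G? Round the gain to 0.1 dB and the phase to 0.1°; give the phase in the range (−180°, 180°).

At ω = 20 rad/s:
zero (1 + j20·1) = 1 + j20 → |·| ≈ 20.025, ∠ ≈ 87.14°
pole (1 + j20·0.005) = 1 + j0.1 → |·| ≈ 1.005, ∠ ≈ 5.71°
|G| = 1 · 20.025 / (1.005) ≈ 19.925
Gain = 20 log₁₀(19.925) ≈ 25.99 dB
∠G = (87.14°) − (5.71°) = 81.43°

26.0 dB, 81.4°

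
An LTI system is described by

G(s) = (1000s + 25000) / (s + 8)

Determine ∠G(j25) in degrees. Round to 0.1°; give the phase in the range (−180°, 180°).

-27.3°

Substitute s = j25:
Numerator: 1000(j25) + 25000 = 25000 + j25000
Denominator: (j25) + 8 = 8 + j25
|N| = √(25000² + 25000²) ≈ 35355, ∠N ≈ 45.00°
|D| = √(8² + 25²) ≈ 26.249, ∠D ≈ 72.26°
∠G = 45.00° − 72.26° = -27.26°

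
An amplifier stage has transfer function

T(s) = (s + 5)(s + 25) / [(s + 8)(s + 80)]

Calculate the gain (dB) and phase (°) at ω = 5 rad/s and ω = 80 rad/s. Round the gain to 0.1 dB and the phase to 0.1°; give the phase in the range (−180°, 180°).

ω = 5: -12.5 dB, 20.7°; ω = 80: -2.6 dB, 29.8°

At s = jω = j5:
zero (s+5): 5 + j5 → |·| = √(5²+5²) = √50 ≈ 7.0711, ∠ = arctan(5/5) ≈ 45.00°
zero (s+25): 25 + j5 → |·| = √(25²+5²) = √650 ≈ 25.495, ∠ = arctan(5/25) ≈ 11.31°
pole (s+8): 8 + j5 → |·| = √(8²+5²) = √89 ≈ 9.434, ∠ = arctan(5/8) ≈ 32.01°
pole (s+80): 80 + j5 → |·| = √(80²+5²) = √6425 ≈ 80.156, ∠ = arctan(5/80) ≈ 3.58°
|T| = 1 · 180.28 / 756.19 ≈ 0.23841
Gain = 20 log₁₀(0.23841) ≈ -12.45 dB
∠T = 56.31° − 35.59° = 20.72°

At s = jω = j80:
zero (s+5): 5 + j80 → |·| = √(5²+80²) = √6425 ≈ 80.156, ∠ = arctan(80/5) ≈ 86.42°
zero (s+25): 25 + j80 → |·| = √(25²+80²) = √7025 ≈ 83.815, ∠ = arctan(80/25) ≈ 72.65°
pole (s+8): 8 + j80 → |·| = √(8²+80²) = √6464 ≈ 80.399, ∠ = arctan(80/8) ≈ 84.29°
pole (s+80): 80 + j80 → |·| = √(80²+80²) = √12800 ≈ 113.14, ∠ = arctan(80/80) ≈ 45.00°
|T| = 1 · 6718.3 / 9096.3 ≈ 0.73858
Gain = 20 log₁₀(0.73858) ≈ -2.63 dB
∠T = 159.07° − 129.29° = 29.78°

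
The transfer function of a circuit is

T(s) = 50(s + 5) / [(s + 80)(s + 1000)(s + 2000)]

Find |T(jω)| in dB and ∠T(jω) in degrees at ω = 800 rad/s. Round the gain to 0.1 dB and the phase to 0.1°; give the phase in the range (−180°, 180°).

-94.9 dB, -55.1°

At s = jω = j800:
zero (s+5): 5 + j800 → |·| = √(5²+800²) = √640025 ≈ 800.02, ∠ = arctan(800/5) ≈ 89.64°
pole (s+80): 80 + j800 → |·| = √(80²+800²) = √646400 ≈ 803.99, ∠ = arctan(800/80) ≈ 84.29°
pole (s+1000): 1000 + j800 → |·| = √(1000²+800²) = √1640000 ≈ 1280.6, ∠ = arctan(800/1000) ≈ 38.66°
pole (s+2000): 2000 + j800 → |·| = √(2000²+800²) = √4640000 ≈ 2154.1, ∠ = arctan(800/2000) ≈ 21.80°
|T| = 50 · 800.02 / 2.2178e+09 ≈ 1.8036e-05
Gain = 20 log₁₀(1.8036e-05) ≈ -94.88 dB
∠T = 89.64° − 144.75° = -55.11°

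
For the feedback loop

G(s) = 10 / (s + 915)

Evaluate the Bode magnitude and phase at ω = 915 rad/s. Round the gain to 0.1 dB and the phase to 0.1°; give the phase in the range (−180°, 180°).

Substitute s = j915:
Numerator: 10 = 10 + j0
Denominator: (j915) + 915 = 915 + j915
|N| = √(10² + 0²) ≈ 10, ∠N ≈ 0.00°
|D| = √(915² + 915²) ≈ 1294, ∠D ≈ 45.00°
|G| = 10 / 1294 ≈ 0.007728
Gain = 20 log₁₀(0.007728) ≈ -42.24 dB
∠G = 0.00° − 45.00° = -45.00°

-42.2 dB, -45.0°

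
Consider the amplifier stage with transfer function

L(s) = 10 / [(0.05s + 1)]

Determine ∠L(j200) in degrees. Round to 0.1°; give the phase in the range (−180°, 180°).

-84.3°

At ω = 200 rad/s:
pole (1 + j200·0.05) = 1 + j10 → |·| ≈ 10.05, ∠ ≈ 84.29°
∠L = (0°) − (84.29°) = -84.29°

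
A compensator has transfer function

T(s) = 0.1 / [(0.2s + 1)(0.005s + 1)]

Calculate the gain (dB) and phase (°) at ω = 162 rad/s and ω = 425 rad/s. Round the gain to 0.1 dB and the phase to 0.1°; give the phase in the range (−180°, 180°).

ω = 162: -52.4 dB, -127.2°; ω = 425: -66.0 dB, -154.1°

At ω = 162 rad/s:
pole (1 + j162·0.2) = 1 + j32.4 → |·| ≈ 32.415, ∠ ≈ 88.23°
pole (1 + j162·0.005) = 1 + j0.81 → |·| ≈ 1.2869, ∠ ≈ 39.01°
|T| = 0.1 · 1 / (32.415 · 1.2869) ≈ 0.0023972
Gain = 20 log₁₀(0.0023972) ≈ -52.41 dB
∠T = (0°) − (88.23° + 39.01°) = -127.24°

At ω = 425 rad/s:
pole (1 + j425·0.2) = 1 + j85 → |·| ≈ 85.006, ∠ ≈ 89.33°
pole (1 + j425·0.005) = 1 + j2.125 → |·| ≈ 2.3485, ∠ ≈ 64.80°
|T| = 0.1 · 1 / (85.006 · 2.3485) ≈ 0.00050091
Gain = 20 log₁₀(0.00050091) ≈ -66.00 dB
∠T = (0°) − (89.33° + 64.80°) = -154.13°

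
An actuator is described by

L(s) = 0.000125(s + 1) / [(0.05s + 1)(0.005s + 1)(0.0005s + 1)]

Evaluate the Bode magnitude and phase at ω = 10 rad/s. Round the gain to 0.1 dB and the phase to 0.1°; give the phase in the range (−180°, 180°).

-59.0 dB, 54.6°

At ω = 10 rad/s:
zero (1 + j10·1) = 1 + j10 → |·| ≈ 10.05, ∠ ≈ 84.29°
pole (1 + j10·0.05) = 1 + j0.5 → |·| ≈ 1.118, ∠ ≈ 26.57°
pole (1 + j10·0.005) = 1 + j0.05 → |·| ≈ 1.0012, ∠ ≈ 2.86°
pole (1 + j10·0.0005) = 1 + j0.005 → |·| ≈ 1, ∠ ≈ 0.29°
|L| = 0.000125 · 10.05 / (1.118 · 1.0012 · 1) ≈ 0.0011223
Gain = 20 log₁₀(0.0011223) ≈ -59.00 dB
∠L = (84.29°) − (26.57° + 2.86° + 0.29°) = 54.57°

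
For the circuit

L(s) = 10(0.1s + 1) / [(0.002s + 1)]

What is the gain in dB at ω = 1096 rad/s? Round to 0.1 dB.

At ω = 1096 rad/s:
zero (1 + j1096·0.1) = 1 + j109.6 → |·| ≈ 109.6, ∠ ≈ 89.48°
pole (1 + j1096·0.002) = 1 + j2.192 → |·| ≈ 2.4093, ∠ ≈ 65.48°
|L| = 10 · 109.6 / (2.4093) ≈ 454.9
Gain = 20 log₁₀(454.9) ≈ 53.16 dB

53.2 dB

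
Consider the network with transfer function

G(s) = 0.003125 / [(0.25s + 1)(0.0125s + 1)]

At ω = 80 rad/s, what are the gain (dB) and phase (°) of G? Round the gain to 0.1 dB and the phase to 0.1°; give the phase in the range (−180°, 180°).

At ω = 80 rad/s:
pole (1 + j80·0.25) = 1 + j20 → |·| ≈ 20.025, ∠ ≈ 87.14°
pole (1 + j80·0.0125) = 1 + j1 → |·| ≈ 1.4142, ∠ ≈ 45.00°
|G| = 0.003125 · 1 / (20.025 · 1.4142) ≈ 0.00011035
Gain = 20 log₁₀(0.00011035) ≈ -79.14 dB
∠G = (0°) − (87.14° + 45.00°) = -132.14°

-79.1 dB, -132.1°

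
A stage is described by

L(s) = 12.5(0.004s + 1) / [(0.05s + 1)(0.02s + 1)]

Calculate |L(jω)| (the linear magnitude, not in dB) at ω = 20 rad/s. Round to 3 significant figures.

At ω = 20 rad/s:
zero (1 + j20·0.004) = 1 + j0.08 → |·| ≈ 1.0032, ∠ ≈ 4.57°
pole (1 + j20·0.05) = 1 + j1 → |·| ≈ 1.4142, ∠ ≈ 45.00°
pole (1 + j20·0.02) = 1 + j0.4 → |·| ≈ 1.077, ∠ ≈ 21.80°
|L| = 12.5 · 1.0032 / (1.4142 · 1.077) ≈ 8.2332

8.23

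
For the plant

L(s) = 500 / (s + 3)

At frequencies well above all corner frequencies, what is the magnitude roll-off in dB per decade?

Each pole contributes −20 dB/decade at high frequency; each zero contributes +20 dB/decade.
Net: 0 zero(s) − 1 pole(s) → -20 dB/decade.

-20 dB/decade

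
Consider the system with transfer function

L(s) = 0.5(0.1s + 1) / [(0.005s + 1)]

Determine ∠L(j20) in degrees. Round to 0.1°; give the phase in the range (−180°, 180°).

57.7°

At ω = 20 rad/s:
zero (1 + j20·0.1) = 1 + j2 → |·| ≈ 2.2361, ∠ ≈ 63.43°
pole (1 + j20·0.005) = 1 + j0.1 → |·| ≈ 1.005, ∠ ≈ 5.71°
∠L = (63.43°) − (5.71°) = 57.72°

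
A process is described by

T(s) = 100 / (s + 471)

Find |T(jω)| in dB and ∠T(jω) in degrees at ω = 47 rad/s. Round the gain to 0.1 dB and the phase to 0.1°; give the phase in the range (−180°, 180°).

-13.5 dB, -5.7°

At s = jω = j47:
pole (s+471): 471 + j47 → |·| = √(471²+47²) = √224050 ≈ 473.34, ∠ = arctan(47/471) ≈ 5.70°
|T| = 100 / 473.34 ≈ 0.21126
Gain = 20 log₁₀(0.21126) ≈ -13.50 dB
∠T = 0.00° − 5.70° = -5.70°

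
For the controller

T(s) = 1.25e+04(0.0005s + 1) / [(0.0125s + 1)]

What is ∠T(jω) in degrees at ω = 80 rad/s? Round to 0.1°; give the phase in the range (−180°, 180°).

-42.7°

At ω = 80 rad/s:
zero (1 + j80·0.0005) = 1 + j0.04 → |·| ≈ 1.0008, ∠ ≈ 2.29°
pole (1 + j80·0.0125) = 1 + j1 → |·| ≈ 1.4142, ∠ ≈ 45.00°
∠T = (2.29°) − (45.00°) = -42.71°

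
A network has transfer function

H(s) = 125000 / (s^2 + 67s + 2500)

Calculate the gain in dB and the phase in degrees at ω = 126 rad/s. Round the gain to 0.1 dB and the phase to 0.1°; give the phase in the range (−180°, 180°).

At s = jω = j126:
quadratic: (j126)² + 67·j126 + 2500 = -13376 + j8442 → |·| ≈ 15817, ∠ ≈ 147.74°
|H| = 125000 / 15817 ≈ 7.9029
Gain = 20 log₁₀(7.9029) ≈ 17.96 dB
∠H = 0.00° − 147.74° = -147.74°

18.0 dB, -147.7°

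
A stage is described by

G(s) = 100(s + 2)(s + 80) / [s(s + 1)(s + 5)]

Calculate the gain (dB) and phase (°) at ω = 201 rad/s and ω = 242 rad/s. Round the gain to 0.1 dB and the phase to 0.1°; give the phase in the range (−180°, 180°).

At s = jω = j201:
zero (s+2): 2 + j201 → |·| = √(2²+201²) = √40405 ≈ 201.01, ∠ = arctan(201/2) ≈ 89.43°
zero (s+80): 80 + j201 → |·| = √(80²+201²) = √46801 ≈ 216.34, ∠ = arctan(201/80) ≈ 68.30°
pole (s+1): 1 + j201 → |·| = √(1²+201²) = √40402 ≈ 201, ∠ = arctan(201/1) ≈ 89.71°
pole (s+5): 5 + j201 → |·| = √(5²+201²) = √40426 ≈ 201.06, ∠ = arctan(201/5) ≈ 88.58°
pole at origin: |s| = 201, ∠ = 90.00° (in denominator)
|G| = 100 · 43487 / 8.123e+06 ≈ 0.53536
Gain = 20 log₁₀(0.53536) ≈ -5.43 dB
∠G = 157.73° − 268.29° = -110.56°

At s = jω = j242:
zero (s+2): 2 + j242 → |·| = √(2²+242²) = √58568 ≈ 242.01, ∠ = arctan(242/2) ≈ 89.53°
zero (s+80): 80 + j242 → |·| = √(80²+242²) = √64964 ≈ 254.88, ∠ = arctan(242/80) ≈ 71.71°
pole (s+1): 1 + j242 → |·| = √(1²+242²) = √58565 ≈ 242, ∠ = arctan(242/1) ≈ 89.76°
pole (s+5): 5 + j242 → |·| = √(5²+242²) = √58589 ≈ 242.05, ∠ = arctan(242/5) ≈ 88.82°
pole at origin: |s| = 242, ∠ = 90.00° (in denominator)
|G| = 100 · 61684 / 1.4175e+07 ≈ 0.43516
Gain = 20 log₁₀(0.43516) ≈ -7.23 dB
∠G = 161.24° − 268.58° = -107.34°

ω = 201: -5.4 dB, -110.6°; ω = 242: -7.2 dB, -107.3°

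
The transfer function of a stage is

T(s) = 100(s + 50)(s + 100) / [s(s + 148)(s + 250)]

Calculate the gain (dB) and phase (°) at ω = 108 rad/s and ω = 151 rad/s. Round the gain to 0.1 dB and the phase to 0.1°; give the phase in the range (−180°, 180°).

ω = 108: -9.8 dB, -37.1°; ω = 151: -10.2 dB, -38.5°

At s = jω = j108:
zero (s+50): 50 + j108 → |·| = √(50²+108²) = √14164 ≈ 119.01, ∠ = arctan(108/50) ≈ 65.16°
zero (s+100): 100 + j108 → |·| = √(100²+108²) = √21664 ≈ 147.19, ∠ = arctan(108/100) ≈ 47.20°
pole (s+148): 148 + j108 → |·| = √(148²+108²) = √33568 ≈ 183.22, ∠ = arctan(108/148) ≈ 36.12°
pole (s+250): 250 + j108 → |·| = √(250²+108²) = √74164 ≈ 272.33, ∠ = arctan(108/250) ≈ 23.36°
pole at origin: |s| = 108, ∠ = 90.00° (in denominator)
|T| = 100 · 17517 / 5.3888e+06 ≈ 0.32506
Gain = 20 log₁₀(0.32506) ≈ -9.76 dB
∠T = 112.36° − 149.48° = -37.12°

At s = jω = j151:
zero (s+50): 50 + j151 → |·| = √(50²+151²) = √25301 ≈ 159.06, ∠ = arctan(151/50) ≈ 71.68°
zero (s+100): 100 + j151 → |·| = √(100²+151²) = √32801 ≈ 181.11, ∠ = arctan(151/100) ≈ 56.49°
pole (s+148): 148 + j151 → |·| = √(148²+151²) = √44705 ≈ 211.44, ∠ = arctan(151/148) ≈ 45.57°
pole (s+250): 250 + j151 → |·| = √(250²+151²) = √85301 ≈ 292.06, ∠ = arctan(151/250) ≈ 31.13°
pole at origin: |s| = 151, ∠ = 90.00° (in denominator)
|T| = 100 · 28807 / 9.3247e+06 ≈ 0.30893
Gain = 20 log₁₀(0.30893) ≈ -10.20 dB
∠T = 128.17° − 166.70° = -38.53°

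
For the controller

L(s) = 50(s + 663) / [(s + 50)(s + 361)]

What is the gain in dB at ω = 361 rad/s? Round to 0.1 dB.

-13.9 dB

At s = jω = j361:
zero (s+663): 663 + j361 → |·| = √(663²+361²) = √569890 ≈ 754.91, ∠ = arctan(361/663) ≈ 28.57°
pole (s+50): 50 + j361 → |·| = √(50²+361²) = √132821 ≈ 364.45, ∠ = arctan(361/50) ≈ 82.11°
pole (s+361): 361 + j361 → |·| = √(361²+361²) = √260642 ≈ 510.53, ∠ = arctan(361/361) ≈ 45.00°
|L| = 50 · 754.91 / 1.8606e+05 ≈ 0.20287
Gain = 20 log₁₀(0.20287) ≈ -13.86 dB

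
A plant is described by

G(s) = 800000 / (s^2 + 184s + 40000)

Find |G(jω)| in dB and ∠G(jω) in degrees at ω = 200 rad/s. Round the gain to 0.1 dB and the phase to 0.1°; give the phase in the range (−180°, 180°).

At s = jω = j200:
quadratic: (j200)² + 184·j200 + 40000 = 0 + j36800 → |·| ≈ 36800, ∠ ≈ 90.00°
|G| = 800000 / 36800 ≈ 21.739
Gain = 20 log₁₀(21.739) ≈ 26.74 dB
∠G = 0.00° − 90.00° = -90.00°

26.7 dB, -90.0°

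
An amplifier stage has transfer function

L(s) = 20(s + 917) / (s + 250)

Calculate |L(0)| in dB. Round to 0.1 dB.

L(0) = 20·917 / (250) = 73.36
20 log₁₀(73.36) ≈ 37.31 dB

37.3 dB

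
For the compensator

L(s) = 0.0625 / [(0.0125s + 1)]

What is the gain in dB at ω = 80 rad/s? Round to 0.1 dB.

-27.1 dB

At ω = 80 rad/s:
pole (1 + j80·0.0125) = 1 + j1 → |·| ≈ 1.4142, ∠ ≈ 45.00°
|L| = 0.0625 · 1 / (1.4142) ≈ 0.044195
Gain = 20 log₁₀(0.044195) ≈ -27.09 dB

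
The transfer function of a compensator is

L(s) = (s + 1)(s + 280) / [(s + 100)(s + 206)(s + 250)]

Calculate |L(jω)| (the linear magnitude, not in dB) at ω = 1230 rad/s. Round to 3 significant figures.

At s = jω = j1230:
zero (s+1): 1 + j1230 → |·| = √(1²+1230²) = √1512901 ≈ 1230, ∠ = arctan(1230/1) ≈ 89.95°
zero (s+280): 280 + j1230 → |·| = √(280²+1230²) = √1591300 ≈ 1261.5, ∠ = arctan(1230/280) ≈ 77.18°
pole (s+100): 100 + j1230 → |·| = √(100²+1230²) = √1522900 ≈ 1234.1, ∠ = arctan(1230/100) ≈ 85.35°
pole (s+206): 206 + j1230 → |·| = √(206²+1230²) = √1555336 ≈ 1247.1, ∠ = arctan(1230/206) ≈ 80.49°
pole (s+250): 250 + j1230 → |·| = √(250²+1230²) = √1575400 ≈ 1255.1, ∠ = arctan(1230/250) ≈ 78.51°
|L| = 1 · 1.5516e+06 / 1.9317e+09 ≈ 0.00080323

0.000803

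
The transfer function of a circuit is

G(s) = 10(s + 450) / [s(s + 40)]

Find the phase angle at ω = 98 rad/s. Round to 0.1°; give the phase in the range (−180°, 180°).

-145.5°

At s = jω = j98:
zero (s+450): 450 + j98 → |·| = √(450²+98²) = √212104 ≈ 460.55, ∠ = arctan(98/450) ≈ 12.29°
pole (s+40): 40 + j98 → |·| = √(40²+98²) = √11204 ≈ 105.85, ∠ = arctan(98/40) ≈ 67.80°
pole at origin: |s| = 98, ∠ = 90.00° (in denominator)
∠G = 12.29° − 157.80° = -145.51°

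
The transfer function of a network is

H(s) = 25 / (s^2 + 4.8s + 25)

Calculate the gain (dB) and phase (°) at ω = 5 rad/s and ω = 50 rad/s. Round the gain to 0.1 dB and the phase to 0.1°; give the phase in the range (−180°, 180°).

At s = jω = j5:
quadratic: (j5)² + 4.8·j5 + 25 = 0 + j24 → |·| ≈ 24, ∠ ≈ 90.00°
|H| = 25 / 24 ≈ 1.0417
Gain = 20 log₁₀(1.0417) ≈ 0.35 dB
∠H = 0.00° − 90.00° = -90.00°

At s = jω = j50:
quadratic: (j50)² + 4.8·j50 + 25 = -2475 + j240 → |·| ≈ 2486.6, ∠ ≈ 174.46°
|H| = 25 / 2486.6 ≈ 0.010054
Gain = 20 log₁₀(0.010054) ≈ -39.95 dB
∠H = 0.00° − 174.46° = -174.46°

ω = 5: 0.4 dB, -90.0°; ω = 50: -40.0 dB, -174.5°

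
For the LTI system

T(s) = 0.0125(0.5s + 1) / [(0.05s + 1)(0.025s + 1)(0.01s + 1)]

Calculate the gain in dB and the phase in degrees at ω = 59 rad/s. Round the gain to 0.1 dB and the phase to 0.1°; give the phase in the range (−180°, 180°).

At ω = 59 rad/s:
zero (1 + j59·0.5) = 1 + j29.5 → |·| ≈ 29.517, ∠ ≈ 88.06°
pole (1 + j59·0.05) = 1 + j2.95 → |·| ≈ 3.1149, ∠ ≈ 71.27°
pole (1 + j59·0.025) = 1 + j1.475 → |·| ≈ 1.782, ∠ ≈ 55.86°
pole (1 + j59·0.01) = 1 + j0.59 → |·| ≈ 1.1611, ∠ ≈ 30.54°
|T| = 0.0125 · 29.517 / (3.1149 · 1.782 · 1.1611) ≈ 0.057248
Gain = 20 log₁₀(0.057248) ≈ -24.84 dB
∠T = (88.06°) − (71.27° + 55.86° + 30.54°) = -69.61°

-24.8 dB, -69.6°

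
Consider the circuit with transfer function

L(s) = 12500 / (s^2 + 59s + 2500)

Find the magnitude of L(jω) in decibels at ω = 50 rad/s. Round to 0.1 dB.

At s = jω = j50:
quadratic: (j50)² + 59·j50 + 2500 = 0 + j2950 → |·| ≈ 2950, ∠ ≈ 90.00°
|L| = 12500 / 2950 ≈ 4.2373
Gain = 20 log₁₀(4.2373) ≈ 12.54 dB

12.5 dB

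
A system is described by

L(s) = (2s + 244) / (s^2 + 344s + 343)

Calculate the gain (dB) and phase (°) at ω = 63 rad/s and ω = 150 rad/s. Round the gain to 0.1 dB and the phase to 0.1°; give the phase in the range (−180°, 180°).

Substitute s = j63:
Numerator: 2(j63) + 244 = 244 + j126
Denominator: (j63)^2 + 344(j63) + 343 = -3626 + j21672
|N| = √(244² + 126²) ≈ 274.61, ∠N ≈ 27.31°
|D| = √(3626² + 21672²) ≈ 21973, ∠D ≈ 99.50°
|L| = 274.61 / 21973 ≈ 0.012498
Gain = 20 log₁₀(0.012498) ≈ -38.06 dB
∠L = 27.31° − 99.50° = -72.19°

Substitute s = j150:
Numerator: 2(j150) + 244 = 244 + j300
Denominator: (j150)^2 + 344(j150) + 343 = -22157 + j51600
|N| = √(244² + 300²) ≈ 386.7, ∠N ≈ 50.88°
|D| = √(22157² + 51600²) ≈ 56156, ∠D ≈ 113.24°
|L| = 386.7 / 56156 ≈ 0.0068862
Gain = 20 log₁₀(0.0068862) ≈ -43.24 dB
∠L = 50.88° − 113.24° = -62.36°

ω = 63: -38.1 dB, -72.2°; ω = 150: -43.2 dB, -62.4°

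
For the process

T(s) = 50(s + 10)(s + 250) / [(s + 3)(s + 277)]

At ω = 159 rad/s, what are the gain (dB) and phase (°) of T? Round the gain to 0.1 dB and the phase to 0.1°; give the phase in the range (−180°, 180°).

At s = jω = j159:
zero (s+10): 10 + j159 → |·| = √(10²+159²) = √25381 ≈ 159.31, ∠ = arctan(159/10) ≈ 86.40°
zero (s+250): 250 + j159 → |·| = √(250²+159²) = √87781 ≈ 296.28, ∠ = arctan(159/250) ≈ 32.46°
pole (s+3): 3 + j159 → |·| = √(3²+159²) = √25290 ≈ 159.03, ∠ = arctan(159/3) ≈ 88.92°
pole (s+277): 277 + j159 → |·| = √(277²+159²) = √102010 ≈ 319.39, ∠ = arctan(159/277) ≈ 29.86°
|T| = 50 · 47200 / 50793 ≈ 46.463
Gain = 20 log₁₀(46.463) ≈ 33.34 dB
∠T = 118.86° − 118.78° = 0.08°

33.3 dB, 0.1°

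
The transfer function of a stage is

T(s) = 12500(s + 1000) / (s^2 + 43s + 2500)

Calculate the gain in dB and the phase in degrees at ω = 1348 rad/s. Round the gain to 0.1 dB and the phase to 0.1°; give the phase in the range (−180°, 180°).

At s = jω = j1348:
zero (s+1000): 1000 + j1348 → |·| = √(1000²+1348²) = √2817104 ≈ 1678.4, ∠ = arctan(1348/1000) ≈ 53.43°
quadratic: (j1348)² + 43·j1348 + 2500 = -1814604 + j57964 → |·| ≈ 1.8155e+06, ∠ ≈ 178.17°
|T| = 12500 · 1678.4 / 1.8155e+06 ≈ 11.556
Gain = 20 log₁₀(11.556) ≈ 21.26 dB
∠T = 53.43° − 178.17° = -124.74°

21.3 dB, -124.7°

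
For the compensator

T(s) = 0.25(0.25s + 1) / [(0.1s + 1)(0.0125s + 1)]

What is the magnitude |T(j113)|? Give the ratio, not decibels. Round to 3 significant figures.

At ω = 113 rad/s:
zero (1 + j113·0.25) = 1 + j28.25 → |·| ≈ 28.268, ∠ ≈ 87.97°
pole (1 + j113·0.1) = 1 + j11.3 → |·| ≈ 11.344, ∠ ≈ 84.94°
pole (1 + j113·0.0125) = 1 + j1.4125 → |·| ≈ 1.7307, ∠ ≈ 54.70°
|T| = 0.25 · 28.268 / (11.344 · 1.7307) ≈ 0.35995

0.360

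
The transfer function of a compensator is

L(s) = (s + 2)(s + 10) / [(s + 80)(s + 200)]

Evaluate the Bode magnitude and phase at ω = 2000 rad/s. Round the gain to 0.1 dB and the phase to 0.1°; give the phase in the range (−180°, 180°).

-0.1 dB, 7.7°

At s = jω = j2000:
zero (s+2): 2 + j2000 → |·| = √(2²+2000²) = √4000004 ≈ 2000, ∠ = arctan(2000/2) ≈ 89.94°
zero (s+10): 10 + j2000 → |·| = √(10²+2000²) = √4000100 ≈ 2000, ∠ = arctan(2000/10) ≈ 89.71°
pole (s+80): 80 + j2000 → |·| = √(80²+2000²) = √4006400 ≈ 2001.6, ∠ = arctan(2000/80) ≈ 87.71°
pole (s+200): 200 + j2000 → |·| = √(200²+2000²) = √4040000 ≈ 2010, ∠ = arctan(2000/200) ≈ 84.29°
|L| = 1 · 4e+06 / 4.0232e+06 ≈ 0.99423
Gain = 20 log₁₀(0.99423) ≈ -0.05 dB
∠L = 179.65° − 172.00° = 7.65°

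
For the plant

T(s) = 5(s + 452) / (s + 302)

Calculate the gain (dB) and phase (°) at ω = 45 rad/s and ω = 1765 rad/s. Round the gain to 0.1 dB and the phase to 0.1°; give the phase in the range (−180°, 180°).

At s = jω = j45:
zero (s+452): 452 + j45 → |·| = √(452²+45²) = √206329 ≈ 454.23, ∠ = arctan(45/452) ≈ 5.69°
pole (s+302): 302 + j45 → |·| = √(302²+45²) = √93229 ≈ 305.33, ∠ = arctan(45/302) ≈ 8.48°
|T| = 5 · 454.23 / 305.33 ≈ 7.4383
Gain = 20 log₁₀(7.4383) ≈ 17.43 dB
∠T = 5.69° − 8.48° = -2.79°

At s = jω = j1765:
zero (s+452): 452 + j1765 → |·| = √(452²+1765²) = √3319529 ≈ 1822, ∠ = arctan(1765/452) ≈ 75.64°
pole (s+302): 302 + j1765 → |·| = √(302²+1765²) = √3206429 ≈ 1790.7, ∠ = arctan(1765/302) ≈ 80.29°
|T| = 5 · 1822 / 1790.7 ≈ 5.0874
Gain = 20 log₁₀(5.0874) ≈ 14.13 dB
∠T = 75.64° − 80.29° = -4.65°

ω = 45: 17.4 dB, -2.8°; ω = 1765: 14.1 dB, -4.7°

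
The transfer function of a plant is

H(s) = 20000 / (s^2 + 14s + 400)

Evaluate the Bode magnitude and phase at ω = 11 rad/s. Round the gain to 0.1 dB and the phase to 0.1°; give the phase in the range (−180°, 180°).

36.0 dB, -28.9°

At s = jω = j11:
quadratic: (j11)² + 14·j11 + 400 = 279 + j154 → |·| ≈ 318.68, ∠ ≈ 28.90°
|H| = 20000 / 318.68 ≈ 62.759
Gain = 20 log₁₀(62.759) ≈ 35.95 dB
∠H = 0.00° − 28.90° = -28.90°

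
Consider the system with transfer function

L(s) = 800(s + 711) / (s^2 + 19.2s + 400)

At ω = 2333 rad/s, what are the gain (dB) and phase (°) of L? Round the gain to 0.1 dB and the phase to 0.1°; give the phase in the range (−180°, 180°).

At s = jω = j2333:
zero (s+711): 711 + j2333 → |·| = √(711²+2333²) = √5948410 ≈ 2438.9, ∠ = arctan(2333/711) ≈ 73.05°
quadratic: (j2333)² + 19.2·j2333 + 400 = -5442489 + j44793.6 → |·| ≈ 5.4427e+06, ∠ ≈ 179.53°
|L| = 800 · 2438.9 / 5.4427e+06 ≈ 0.35848
Gain = 20 log₁₀(0.35848) ≈ -8.91 dB
∠L = 73.05° − 179.53° = -106.48°

-8.9 dB, -106.5°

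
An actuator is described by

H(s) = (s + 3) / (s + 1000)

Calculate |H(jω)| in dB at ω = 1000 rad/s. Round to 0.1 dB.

Substitute s = j1000:
Numerator: (j1000) + 3 = 3 + j1000
Denominator: (j1000) + 1000 = 1000 + j1000
|N| = √(3² + 1000²) ≈ 1000, ∠N ≈ 89.83°
|D| = √(1000² + 1000²) ≈ 1414.2, ∠D ≈ 45.00°
|H| = 1000 / 1414.2 ≈ 0.70711
Gain = 20 log₁₀(0.70711) ≈ -3.01 dB

-3.0 dB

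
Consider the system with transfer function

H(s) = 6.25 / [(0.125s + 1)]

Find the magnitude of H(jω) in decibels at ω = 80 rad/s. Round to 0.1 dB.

At ω = 80 rad/s:
pole (1 + j80·0.125) = 1 + j10 → |·| ≈ 10.05, ∠ ≈ 84.29°
|H| = 6.25 · 1 / (10.05) ≈ 0.62189
Gain = 20 log₁₀(0.62189) ≈ -4.13 dB

-4.1 dB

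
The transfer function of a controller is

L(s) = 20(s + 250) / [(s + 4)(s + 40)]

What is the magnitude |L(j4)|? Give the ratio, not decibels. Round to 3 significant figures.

At s = jω = j4:
zero (s+250): 250 + j4 → |·| = √(250²+4²) = √62516 ≈ 250.03, ∠ = arctan(4/250) ≈ 0.92°
pole (s+4): 4 + j4 → |·| = √(4²+4²) = √32 ≈ 5.6569, ∠ = arctan(4/4) ≈ 45.00°
pole (s+40): 40 + j4 → |·| = √(40²+4²) = √1616 ≈ 40.2, ∠ = arctan(4/40) ≈ 5.71°
|L| = 20 · 250.03 / 227.41 ≈ 21.989

22.0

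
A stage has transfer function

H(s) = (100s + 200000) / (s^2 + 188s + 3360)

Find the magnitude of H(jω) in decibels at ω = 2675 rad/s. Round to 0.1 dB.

Substitute s = j2675:
Numerator: 100(j2675) + 200000 = 200000 + j267500
Denominator: (j2675)^2 + 188(j2675) + 3360 = -7152265 + j502900
|N| = √(200000² + 267500²) ≈ 3.34e+05, ∠N ≈ 53.22°
|D| = √(7152265² + 502900²) ≈ 7.1699e+06, ∠D ≈ 175.98°
|H| = 3.34e+05 / 7.1699e+06 ≈ 0.046584
Gain = 20 log₁₀(0.046584) ≈ -26.64 dB

-26.6 dB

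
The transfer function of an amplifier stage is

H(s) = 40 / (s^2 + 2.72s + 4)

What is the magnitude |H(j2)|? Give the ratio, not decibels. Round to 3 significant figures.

At s = jω = j2:
quadratic: (j2)² + 2.72·j2 + 4 = 0 + j5.44 → |·| ≈ 5.44, ∠ ≈ 90.00°
|H| = 40 / 5.44 ≈ 7.3529

7.35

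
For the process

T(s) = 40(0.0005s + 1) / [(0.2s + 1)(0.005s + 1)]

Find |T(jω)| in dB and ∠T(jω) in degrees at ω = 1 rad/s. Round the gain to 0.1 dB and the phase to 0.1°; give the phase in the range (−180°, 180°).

At ω = 1 rad/s:
zero (1 + j1·0.0005) = 1 + j0.0005 → |·| ≈ 1, ∠ ≈ 0.03°
pole (1 + j1·0.2) = 1 + j0.2 → |·| ≈ 1.0198, ∠ ≈ 11.31°
pole (1 + j1·0.005) = 1 + j0.005 → |·| ≈ 1, ∠ ≈ 0.29°
|T| = 40 · 1 / (1.0198 · 1) ≈ 39.223
Gain = 20 log₁₀(39.223) ≈ 31.87 dB
∠T = (0.03°) − (11.31° + 0.29°) = -11.57°

31.9 dB, -11.6°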